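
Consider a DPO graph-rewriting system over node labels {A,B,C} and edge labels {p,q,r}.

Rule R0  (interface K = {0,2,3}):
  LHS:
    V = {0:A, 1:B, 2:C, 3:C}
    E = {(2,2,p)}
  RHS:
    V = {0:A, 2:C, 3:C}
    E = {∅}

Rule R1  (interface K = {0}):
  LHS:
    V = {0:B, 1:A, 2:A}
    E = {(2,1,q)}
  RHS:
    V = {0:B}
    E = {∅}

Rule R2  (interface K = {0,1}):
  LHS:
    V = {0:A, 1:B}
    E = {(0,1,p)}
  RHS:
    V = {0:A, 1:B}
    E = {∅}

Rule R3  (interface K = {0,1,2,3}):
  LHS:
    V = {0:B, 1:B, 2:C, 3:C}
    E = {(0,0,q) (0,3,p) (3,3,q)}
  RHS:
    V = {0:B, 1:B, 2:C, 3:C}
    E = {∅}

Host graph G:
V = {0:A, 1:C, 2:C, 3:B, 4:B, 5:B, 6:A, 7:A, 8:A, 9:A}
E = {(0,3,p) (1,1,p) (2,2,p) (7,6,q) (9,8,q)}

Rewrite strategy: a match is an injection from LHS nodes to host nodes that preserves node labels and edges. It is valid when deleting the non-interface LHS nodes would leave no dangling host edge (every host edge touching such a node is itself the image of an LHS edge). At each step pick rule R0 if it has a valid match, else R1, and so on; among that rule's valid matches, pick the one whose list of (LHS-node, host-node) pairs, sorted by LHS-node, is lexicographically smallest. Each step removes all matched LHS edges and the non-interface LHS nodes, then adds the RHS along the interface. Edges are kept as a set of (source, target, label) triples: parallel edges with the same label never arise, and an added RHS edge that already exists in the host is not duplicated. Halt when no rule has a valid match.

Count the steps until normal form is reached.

Answer: 5

Derivation:
[0] host  ⇒  10 nodes, 5 edges  {0-p->3 1-p->1 2-p->2 7-q->6 9-q->8}
[1] R0 @ {0↦0, 1↦4, 2↦1, 3↦2}  ⇒  9 nodes, 4 edges  {0-p->3 2-p->2 7-q->6 9-q->8}
[2] R0 @ {0↦0, 1↦5, 2↦2, 3↦1}  ⇒  8 nodes, 3 edges  {0-p->3 7-q->6 9-q->8}
[3] R1 @ {0↦3, 1↦6, 2↦7}  ⇒  6 nodes, 2 edges  {0-p->3 9-q->8}
[4] R1 @ {0↦3, 1↦8, 2↦9}  ⇒  4 nodes, 1 edges  {0-p->3}
[5] R2 @ {0↦0, 1↦3}  ⇒  4 nodes, 0 edges  {∅}
final graph: no rule applies after step 5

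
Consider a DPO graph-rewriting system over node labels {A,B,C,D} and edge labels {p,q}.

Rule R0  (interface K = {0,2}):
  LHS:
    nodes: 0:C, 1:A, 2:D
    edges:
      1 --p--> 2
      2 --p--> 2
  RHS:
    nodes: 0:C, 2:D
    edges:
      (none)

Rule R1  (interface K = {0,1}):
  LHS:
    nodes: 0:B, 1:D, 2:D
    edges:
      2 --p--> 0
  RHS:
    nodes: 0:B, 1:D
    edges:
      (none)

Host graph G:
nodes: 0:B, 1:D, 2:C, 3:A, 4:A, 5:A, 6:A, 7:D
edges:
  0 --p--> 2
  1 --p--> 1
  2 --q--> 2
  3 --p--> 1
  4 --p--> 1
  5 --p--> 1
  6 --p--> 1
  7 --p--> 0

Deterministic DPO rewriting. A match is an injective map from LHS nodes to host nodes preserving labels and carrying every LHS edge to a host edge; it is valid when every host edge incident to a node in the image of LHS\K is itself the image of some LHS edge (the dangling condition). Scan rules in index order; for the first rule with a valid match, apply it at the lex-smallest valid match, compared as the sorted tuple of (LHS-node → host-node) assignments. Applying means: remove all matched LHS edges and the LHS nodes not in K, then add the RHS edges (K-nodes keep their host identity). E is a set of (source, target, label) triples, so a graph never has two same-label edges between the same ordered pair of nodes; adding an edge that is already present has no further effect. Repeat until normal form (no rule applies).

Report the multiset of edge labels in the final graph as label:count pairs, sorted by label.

Answer: p:4 q:1

Steps:
start.  V:8 E:8  edges: 0-p->2 1-p->1 2-q->2 3-p->1 4-p->1 5-p->1 6-p->1 7-p->0
1. fire R0 via {0↦2, 1↦3, 2↦1}  →  V:7 E:6  edges: 0-p->2 2-q->2 4-p->1 5-p->1 6-p->1 7-p->0
2. fire R1 via {0↦0, 1↦1, 2↦7}  →  V:6 E:5  edges: 0-p->2 2-q->2 4-p->1 5-p->1 6-p->1
halt: no rule applies after step 2
NF edges: [(0, 2, 'p'), (2, 2, 'q'), (4, 1, 'p'), (5, 1, 'p'), (6, 1, 'p')]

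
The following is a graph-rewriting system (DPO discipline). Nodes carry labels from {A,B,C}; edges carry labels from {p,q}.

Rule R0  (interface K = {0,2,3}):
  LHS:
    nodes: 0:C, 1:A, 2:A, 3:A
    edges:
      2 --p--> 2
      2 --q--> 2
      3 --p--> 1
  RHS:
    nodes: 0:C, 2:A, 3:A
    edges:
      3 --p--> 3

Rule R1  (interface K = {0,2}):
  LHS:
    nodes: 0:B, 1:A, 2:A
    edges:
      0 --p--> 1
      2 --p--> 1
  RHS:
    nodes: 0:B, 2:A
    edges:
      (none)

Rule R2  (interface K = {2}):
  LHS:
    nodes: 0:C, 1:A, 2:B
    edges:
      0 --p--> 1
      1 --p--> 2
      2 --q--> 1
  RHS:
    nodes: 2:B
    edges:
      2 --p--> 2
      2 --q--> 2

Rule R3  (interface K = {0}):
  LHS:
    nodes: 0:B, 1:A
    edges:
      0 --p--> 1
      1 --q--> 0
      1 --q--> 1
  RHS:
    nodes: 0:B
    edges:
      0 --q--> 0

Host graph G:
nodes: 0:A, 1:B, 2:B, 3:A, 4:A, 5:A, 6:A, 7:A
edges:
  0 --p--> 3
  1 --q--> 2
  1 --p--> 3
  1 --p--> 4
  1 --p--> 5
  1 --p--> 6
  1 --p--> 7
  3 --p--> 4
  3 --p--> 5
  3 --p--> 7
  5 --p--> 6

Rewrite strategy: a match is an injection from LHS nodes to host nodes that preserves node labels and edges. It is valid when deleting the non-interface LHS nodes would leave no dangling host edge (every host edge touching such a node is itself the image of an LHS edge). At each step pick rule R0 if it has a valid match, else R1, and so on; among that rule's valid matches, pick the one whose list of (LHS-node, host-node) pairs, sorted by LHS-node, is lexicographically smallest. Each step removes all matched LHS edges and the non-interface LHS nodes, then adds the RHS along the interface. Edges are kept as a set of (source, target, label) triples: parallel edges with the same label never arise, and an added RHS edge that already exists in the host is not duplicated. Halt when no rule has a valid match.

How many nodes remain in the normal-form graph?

start.  V:8 E:11  edges: 0-p->3 1-q->2 1-p->3 1-p->4 1-p->5 1-p->6 1-p->7 3-p->4 3-p->5 3-p->7 5-p->6
1. fire R1 via {0↦1, 1↦4, 2↦3}  →  V:7 E:9  edges: 0-p->3 1-q->2 1-p->3 1-p->5 1-p->6 1-p->7 3-p->5 3-p->7 5-p->6
2. fire R1 via {0↦1, 1↦6, 2↦5}  →  V:6 E:7  edges: 0-p->3 1-q->2 1-p->3 1-p->5 1-p->7 3-p->5 3-p->7
3. fire R1 via {0↦1, 1↦5, 2↦3}  →  V:5 E:5  edges: 0-p->3 1-q->2 1-p->3 1-p->7 3-p->7
4. fire R1 via {0↦1, 1↦7, 2↦3}  →  V:4 E:3  edges: 0-p->3 1-q->2 1-p->3
5. fire R1 via {0↦1, 1↦3, 2↦0}  →  V:3 E:1  edges: 1-q->2
final graph: no rule applies after step 5
NF nodes: {0:A, 1:B, 2:B}

Answer: 3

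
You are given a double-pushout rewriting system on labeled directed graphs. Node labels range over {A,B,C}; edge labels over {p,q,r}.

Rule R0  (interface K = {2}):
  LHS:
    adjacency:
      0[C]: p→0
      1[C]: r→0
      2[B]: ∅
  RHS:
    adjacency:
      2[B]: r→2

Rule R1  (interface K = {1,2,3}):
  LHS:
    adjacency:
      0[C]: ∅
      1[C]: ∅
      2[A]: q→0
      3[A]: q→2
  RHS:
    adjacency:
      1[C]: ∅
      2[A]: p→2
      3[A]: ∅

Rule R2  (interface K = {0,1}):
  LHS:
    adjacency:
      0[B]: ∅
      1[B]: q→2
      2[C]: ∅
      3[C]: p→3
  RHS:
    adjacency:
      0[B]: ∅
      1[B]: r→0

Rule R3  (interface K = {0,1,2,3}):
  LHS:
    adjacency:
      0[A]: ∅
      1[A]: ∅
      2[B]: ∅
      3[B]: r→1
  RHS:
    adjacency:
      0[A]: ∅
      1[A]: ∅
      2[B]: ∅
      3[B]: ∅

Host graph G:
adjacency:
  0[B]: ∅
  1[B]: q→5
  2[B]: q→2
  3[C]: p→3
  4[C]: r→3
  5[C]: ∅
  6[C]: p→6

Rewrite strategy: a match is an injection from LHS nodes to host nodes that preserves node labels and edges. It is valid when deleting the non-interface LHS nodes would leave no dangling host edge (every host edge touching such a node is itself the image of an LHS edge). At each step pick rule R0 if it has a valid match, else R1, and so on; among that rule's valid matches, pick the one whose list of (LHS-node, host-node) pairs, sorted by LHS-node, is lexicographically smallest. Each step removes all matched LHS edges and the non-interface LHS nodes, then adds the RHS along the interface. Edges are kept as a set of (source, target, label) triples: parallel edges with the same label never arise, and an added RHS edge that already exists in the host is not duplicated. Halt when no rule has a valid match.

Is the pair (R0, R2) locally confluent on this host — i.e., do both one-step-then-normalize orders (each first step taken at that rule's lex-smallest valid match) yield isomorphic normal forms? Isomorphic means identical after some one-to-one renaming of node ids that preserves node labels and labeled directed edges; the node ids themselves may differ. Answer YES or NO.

branch R0-first: apply at {0↦3, 1↦4, 2↦0} → |E|=4, then 1 more step(s) → NF |V|=3 |E|=3 V={0:B, 1:B, 2:B} E=0-r->0 1-r->0 2-q->2
branch R2-first: apply at {0↦0, 1↦1, 2↦5, 3↦6} → |E|=4, then 1 more step(s) → NF |V|=3 |E|=3 V={0:B, 1:B, 2:B} E=0-r->0 1-r->0 2-q->2
graphs isomorphic (equal up to label-preserving node renaming)

Answer: YES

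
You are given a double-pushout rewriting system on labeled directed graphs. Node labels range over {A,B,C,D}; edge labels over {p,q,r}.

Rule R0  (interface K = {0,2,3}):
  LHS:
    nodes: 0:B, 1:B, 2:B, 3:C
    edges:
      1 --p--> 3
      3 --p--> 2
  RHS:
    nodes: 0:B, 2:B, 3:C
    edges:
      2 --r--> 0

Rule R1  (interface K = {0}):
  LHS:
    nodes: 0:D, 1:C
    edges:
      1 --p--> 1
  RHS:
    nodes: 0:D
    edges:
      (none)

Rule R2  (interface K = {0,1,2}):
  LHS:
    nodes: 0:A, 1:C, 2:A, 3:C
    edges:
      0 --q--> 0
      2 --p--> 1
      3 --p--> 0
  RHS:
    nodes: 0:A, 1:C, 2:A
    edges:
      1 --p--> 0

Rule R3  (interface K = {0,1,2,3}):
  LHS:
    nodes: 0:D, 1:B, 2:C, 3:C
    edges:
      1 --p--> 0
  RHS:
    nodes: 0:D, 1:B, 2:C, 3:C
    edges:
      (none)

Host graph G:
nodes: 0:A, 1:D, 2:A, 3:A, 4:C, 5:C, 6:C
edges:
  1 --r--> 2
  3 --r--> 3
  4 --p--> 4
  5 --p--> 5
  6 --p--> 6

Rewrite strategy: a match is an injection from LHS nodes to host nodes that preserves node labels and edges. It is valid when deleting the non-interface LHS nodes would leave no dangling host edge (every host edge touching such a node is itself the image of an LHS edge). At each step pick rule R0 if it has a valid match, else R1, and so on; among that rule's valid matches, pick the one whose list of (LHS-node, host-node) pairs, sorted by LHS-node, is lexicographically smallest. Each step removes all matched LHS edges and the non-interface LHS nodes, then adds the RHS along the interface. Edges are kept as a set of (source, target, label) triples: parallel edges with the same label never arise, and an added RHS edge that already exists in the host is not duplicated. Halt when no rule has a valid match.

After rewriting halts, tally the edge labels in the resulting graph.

[0] host  ⇒  7 nodes, 5 edges  {1-r->2 3-r->3 4-p->4 5-p->5 6-p->6}
[1] R1 @ {0↦1, 1↦4}  ⇒  6 nodes, 4 edges  {1-r->2 3-r->3 5-p->5 6-p->6}
[2] R1 @ {0↦1, 1↦5}  ⇒  5 nodes, 3 edges  {1-r->2 3-r->3 6-p->6}
[3] R1 @ {0↦1, 1↦6}  ⇒  4 nodes, 2 edges  {1-r->2 3-r->3}
halt: no rule applies after step 3
NF edges: [(1, 2, 'r'), (3, 3, 'r')]

Answer: r:2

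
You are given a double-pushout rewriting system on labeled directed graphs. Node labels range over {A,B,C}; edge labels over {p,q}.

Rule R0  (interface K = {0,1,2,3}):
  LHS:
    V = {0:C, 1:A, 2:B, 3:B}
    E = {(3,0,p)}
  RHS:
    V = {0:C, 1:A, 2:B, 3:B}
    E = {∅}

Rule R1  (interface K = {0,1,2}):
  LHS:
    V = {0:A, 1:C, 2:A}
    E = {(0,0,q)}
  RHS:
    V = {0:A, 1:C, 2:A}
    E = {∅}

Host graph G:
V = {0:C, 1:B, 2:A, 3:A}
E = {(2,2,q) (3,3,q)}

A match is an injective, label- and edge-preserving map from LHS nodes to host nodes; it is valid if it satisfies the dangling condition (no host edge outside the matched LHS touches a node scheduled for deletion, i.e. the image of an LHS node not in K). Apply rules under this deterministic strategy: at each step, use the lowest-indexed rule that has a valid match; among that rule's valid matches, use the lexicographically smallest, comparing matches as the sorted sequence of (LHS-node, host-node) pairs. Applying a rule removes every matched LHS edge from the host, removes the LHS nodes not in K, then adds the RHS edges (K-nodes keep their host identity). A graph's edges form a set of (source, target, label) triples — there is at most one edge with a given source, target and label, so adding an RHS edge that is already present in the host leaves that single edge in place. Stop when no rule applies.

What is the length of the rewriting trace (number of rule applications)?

[0] host  ⇒  4 nodes, 2 edges  {2-q->2 3-q->3}
[1] R1 @ {0↦2, 1↦0, 2↦3}  ⇒  4 nodes, 1 edges  {3-q->3}
[2] R1 @ {0↦3, 1↦0, 2↦2}  ⇒  4 nodes, 0 edges  {∅}
halt: no rule applies after step 2

Answer: 2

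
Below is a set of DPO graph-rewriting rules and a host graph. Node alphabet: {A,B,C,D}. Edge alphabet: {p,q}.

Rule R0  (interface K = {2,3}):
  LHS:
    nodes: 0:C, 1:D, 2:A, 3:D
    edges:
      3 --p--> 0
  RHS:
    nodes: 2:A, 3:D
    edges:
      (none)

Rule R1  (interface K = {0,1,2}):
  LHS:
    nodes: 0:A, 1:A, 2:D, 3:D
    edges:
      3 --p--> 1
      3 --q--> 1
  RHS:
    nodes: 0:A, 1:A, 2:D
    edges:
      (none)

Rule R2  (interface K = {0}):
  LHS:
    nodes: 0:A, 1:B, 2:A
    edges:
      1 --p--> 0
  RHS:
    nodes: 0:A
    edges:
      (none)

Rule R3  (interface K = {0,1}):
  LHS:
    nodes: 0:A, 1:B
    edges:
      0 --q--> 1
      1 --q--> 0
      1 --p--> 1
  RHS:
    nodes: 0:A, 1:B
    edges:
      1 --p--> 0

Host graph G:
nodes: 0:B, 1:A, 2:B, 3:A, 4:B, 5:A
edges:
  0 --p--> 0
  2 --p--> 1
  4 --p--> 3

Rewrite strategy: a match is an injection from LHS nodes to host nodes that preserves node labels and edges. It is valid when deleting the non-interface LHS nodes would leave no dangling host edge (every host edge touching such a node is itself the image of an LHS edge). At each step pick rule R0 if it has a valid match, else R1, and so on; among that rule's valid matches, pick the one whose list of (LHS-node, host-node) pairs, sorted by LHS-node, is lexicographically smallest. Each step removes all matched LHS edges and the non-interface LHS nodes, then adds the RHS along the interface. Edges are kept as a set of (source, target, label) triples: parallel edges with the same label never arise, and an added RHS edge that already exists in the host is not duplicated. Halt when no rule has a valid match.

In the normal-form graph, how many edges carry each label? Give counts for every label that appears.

initial: |V|=6 |E|=3  E = 0-p->0 2-p->1 4-p->3
step 1: apply R2 at {0↦1, 1↦2, 2↦5}  → |V|=4 |E|=2  E = 0-p->0 4-p->3
step 2: apply R2 at {0↦3, 1↦4, 2↦1}  → |V|=2 |E|=1  E = 0-p->0
normal form: no rule applies after step 2
NF edges: [(0, 0, 'p')]

Answer: p:1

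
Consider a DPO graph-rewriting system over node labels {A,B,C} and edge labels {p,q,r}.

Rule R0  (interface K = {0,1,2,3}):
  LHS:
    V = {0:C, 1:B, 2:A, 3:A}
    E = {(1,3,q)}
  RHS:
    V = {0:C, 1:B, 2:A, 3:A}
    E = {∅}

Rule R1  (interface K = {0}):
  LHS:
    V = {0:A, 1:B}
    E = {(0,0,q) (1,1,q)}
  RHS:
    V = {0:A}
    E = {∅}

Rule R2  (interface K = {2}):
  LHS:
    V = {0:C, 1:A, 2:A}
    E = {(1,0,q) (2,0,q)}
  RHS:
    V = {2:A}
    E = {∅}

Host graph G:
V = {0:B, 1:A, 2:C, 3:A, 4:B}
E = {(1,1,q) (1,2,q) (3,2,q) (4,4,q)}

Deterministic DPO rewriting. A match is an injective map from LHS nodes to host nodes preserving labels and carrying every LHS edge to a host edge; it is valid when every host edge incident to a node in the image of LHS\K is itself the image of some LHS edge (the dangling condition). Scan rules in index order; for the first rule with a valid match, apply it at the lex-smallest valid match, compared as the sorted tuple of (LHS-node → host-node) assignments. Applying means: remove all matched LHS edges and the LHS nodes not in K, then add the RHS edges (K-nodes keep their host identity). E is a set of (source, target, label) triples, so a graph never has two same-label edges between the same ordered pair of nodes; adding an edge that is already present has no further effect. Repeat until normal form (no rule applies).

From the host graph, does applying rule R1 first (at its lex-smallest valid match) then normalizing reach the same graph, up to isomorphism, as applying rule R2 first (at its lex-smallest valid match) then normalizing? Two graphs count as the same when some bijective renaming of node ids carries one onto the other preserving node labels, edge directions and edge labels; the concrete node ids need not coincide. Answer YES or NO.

branch R1-first: apply at {0↦1, 1↦4} → |E|=2, then 1 more step(s) → NF |V|=2 |E|=0 V={0:B, 3:A} E=∅
branch R2-first: apply at {0↦2, 1↦3, 2↦1} → |E|=2, then 1 more step(s) → NF |V|=2 |E|=0 V={0:B, 1:A} E=∅
graphs isomorphic (equal up to label-preserving node renaming)

Answer: YES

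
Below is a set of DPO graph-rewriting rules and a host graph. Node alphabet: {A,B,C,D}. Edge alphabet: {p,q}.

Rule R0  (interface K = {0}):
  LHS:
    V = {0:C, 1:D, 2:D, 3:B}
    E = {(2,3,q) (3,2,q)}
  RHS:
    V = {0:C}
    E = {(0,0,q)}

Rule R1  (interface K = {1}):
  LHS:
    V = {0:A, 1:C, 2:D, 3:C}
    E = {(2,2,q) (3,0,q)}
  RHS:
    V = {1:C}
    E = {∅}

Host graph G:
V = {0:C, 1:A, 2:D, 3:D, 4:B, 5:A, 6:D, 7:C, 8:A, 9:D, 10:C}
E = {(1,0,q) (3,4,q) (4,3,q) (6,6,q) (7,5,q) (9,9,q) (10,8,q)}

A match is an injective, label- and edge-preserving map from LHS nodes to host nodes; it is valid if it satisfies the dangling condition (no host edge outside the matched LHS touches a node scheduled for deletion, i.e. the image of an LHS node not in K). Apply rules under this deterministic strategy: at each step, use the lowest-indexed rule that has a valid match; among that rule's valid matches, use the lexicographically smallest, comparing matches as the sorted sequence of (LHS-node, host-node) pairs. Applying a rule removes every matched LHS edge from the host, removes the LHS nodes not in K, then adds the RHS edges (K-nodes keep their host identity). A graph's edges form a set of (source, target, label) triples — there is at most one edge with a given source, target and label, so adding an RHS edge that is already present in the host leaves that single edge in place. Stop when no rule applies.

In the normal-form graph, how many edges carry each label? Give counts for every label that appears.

Answer: q:2

Rewrite trace:
initial: |V|=11 |E|=7  E = 1-q->0 3-q->4 4-q->3 6-q->6 7-q->5 9-q->9 10-q->8
step 1: apply R0 at {0↦0, 1↦2, 2↦3, 3↦4}  → |V|=8 |E|=6  E = 0-q->0 1-q->0 6-q->6 7-q->5 9-q->9 10-q->8
step 2: apply R1 at {0↦5, 1↦0, 2↦6, 3↦7}  → |V|=5 |E|=4  E = 0-q->0 1-q->0 9-q->9 10-q->8
step 3: apply R1 at {0↦8, 1↦0, 2↦9, 3↦10}  → |V|=2 |E|=2  E = 0-q->0 1-q->0
halt: no rule applies after step 3
NF edges: [(0, 0, 'q'), (1, 0, 'q')]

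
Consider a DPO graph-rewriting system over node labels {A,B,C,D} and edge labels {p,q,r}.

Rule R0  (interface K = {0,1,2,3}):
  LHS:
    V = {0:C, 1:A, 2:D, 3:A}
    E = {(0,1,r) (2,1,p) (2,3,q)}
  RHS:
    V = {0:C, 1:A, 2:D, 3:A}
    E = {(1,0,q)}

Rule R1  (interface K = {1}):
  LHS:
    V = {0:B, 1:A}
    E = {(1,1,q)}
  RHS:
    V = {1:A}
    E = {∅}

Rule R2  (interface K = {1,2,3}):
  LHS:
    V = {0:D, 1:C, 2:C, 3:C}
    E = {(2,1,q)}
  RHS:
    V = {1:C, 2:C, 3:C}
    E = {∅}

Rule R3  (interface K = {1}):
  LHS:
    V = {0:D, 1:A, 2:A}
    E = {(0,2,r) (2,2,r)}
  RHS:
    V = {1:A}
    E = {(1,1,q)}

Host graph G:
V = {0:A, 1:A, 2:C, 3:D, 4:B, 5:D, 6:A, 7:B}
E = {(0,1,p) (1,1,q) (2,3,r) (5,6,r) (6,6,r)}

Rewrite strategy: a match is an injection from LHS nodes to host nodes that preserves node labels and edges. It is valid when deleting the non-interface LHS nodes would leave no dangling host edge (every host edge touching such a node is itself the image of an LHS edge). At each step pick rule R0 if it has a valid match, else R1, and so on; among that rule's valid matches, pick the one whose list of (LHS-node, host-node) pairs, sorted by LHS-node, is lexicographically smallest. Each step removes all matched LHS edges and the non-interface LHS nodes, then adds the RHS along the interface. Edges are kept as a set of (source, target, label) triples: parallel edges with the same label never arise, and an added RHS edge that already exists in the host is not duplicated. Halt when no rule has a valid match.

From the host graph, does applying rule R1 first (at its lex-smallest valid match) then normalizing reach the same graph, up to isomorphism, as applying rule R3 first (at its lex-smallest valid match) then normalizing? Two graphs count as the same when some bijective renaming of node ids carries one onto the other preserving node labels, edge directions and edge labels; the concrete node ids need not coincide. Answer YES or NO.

branch R1-first: apply at {0↦4, 1↦1} → |E|=4, then 2 more step(s) → NF |V|=4 |E|=2 V={0:A, 1:A, 2:C, 3:D} E=0-p->1 2-r->3
branch R3-first: apply at {0↦5, 1↦0, 2↦6} → |E|=4, then 2 more step(s) → NF |V|=4 |E|=2 V={0:A, 1:A, 2:C, 3:D} E=0-p->1 2-r->3
graphs isomorphic (equal up to label-preserving node renaming)

Answer: YES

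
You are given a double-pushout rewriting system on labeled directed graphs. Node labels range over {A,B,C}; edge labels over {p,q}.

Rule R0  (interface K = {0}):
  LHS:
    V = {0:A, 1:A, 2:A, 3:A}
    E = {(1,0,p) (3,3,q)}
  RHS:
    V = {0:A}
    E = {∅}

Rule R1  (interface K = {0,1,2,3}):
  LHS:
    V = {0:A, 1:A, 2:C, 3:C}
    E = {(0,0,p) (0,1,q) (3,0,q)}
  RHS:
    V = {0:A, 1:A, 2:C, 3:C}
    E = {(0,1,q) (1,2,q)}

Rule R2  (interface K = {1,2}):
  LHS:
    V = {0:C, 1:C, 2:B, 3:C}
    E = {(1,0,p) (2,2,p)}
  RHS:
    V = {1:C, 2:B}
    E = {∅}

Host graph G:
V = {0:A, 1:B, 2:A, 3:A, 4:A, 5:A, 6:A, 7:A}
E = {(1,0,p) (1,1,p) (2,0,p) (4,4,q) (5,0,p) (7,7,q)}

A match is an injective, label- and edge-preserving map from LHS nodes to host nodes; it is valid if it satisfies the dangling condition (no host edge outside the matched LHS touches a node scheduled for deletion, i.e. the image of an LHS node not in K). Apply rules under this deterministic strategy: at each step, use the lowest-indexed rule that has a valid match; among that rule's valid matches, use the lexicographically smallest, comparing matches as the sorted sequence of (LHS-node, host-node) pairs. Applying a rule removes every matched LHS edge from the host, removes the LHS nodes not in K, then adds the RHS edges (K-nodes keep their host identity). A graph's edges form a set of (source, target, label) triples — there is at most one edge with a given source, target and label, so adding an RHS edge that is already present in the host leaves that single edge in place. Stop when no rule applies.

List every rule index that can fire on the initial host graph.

R0: 8 valid matches — {0↦0, 1↦2, 2↦3, 3↦4}, {0↦0, 1↦2, 2↦3, 3↦7}, {0↦0, 1↦2, 2↦6, 3↦4} (+5 more)
R1: no valid match — LHS pattern not found
R2: no valid match — LHS pattern not found

Answer: [R0]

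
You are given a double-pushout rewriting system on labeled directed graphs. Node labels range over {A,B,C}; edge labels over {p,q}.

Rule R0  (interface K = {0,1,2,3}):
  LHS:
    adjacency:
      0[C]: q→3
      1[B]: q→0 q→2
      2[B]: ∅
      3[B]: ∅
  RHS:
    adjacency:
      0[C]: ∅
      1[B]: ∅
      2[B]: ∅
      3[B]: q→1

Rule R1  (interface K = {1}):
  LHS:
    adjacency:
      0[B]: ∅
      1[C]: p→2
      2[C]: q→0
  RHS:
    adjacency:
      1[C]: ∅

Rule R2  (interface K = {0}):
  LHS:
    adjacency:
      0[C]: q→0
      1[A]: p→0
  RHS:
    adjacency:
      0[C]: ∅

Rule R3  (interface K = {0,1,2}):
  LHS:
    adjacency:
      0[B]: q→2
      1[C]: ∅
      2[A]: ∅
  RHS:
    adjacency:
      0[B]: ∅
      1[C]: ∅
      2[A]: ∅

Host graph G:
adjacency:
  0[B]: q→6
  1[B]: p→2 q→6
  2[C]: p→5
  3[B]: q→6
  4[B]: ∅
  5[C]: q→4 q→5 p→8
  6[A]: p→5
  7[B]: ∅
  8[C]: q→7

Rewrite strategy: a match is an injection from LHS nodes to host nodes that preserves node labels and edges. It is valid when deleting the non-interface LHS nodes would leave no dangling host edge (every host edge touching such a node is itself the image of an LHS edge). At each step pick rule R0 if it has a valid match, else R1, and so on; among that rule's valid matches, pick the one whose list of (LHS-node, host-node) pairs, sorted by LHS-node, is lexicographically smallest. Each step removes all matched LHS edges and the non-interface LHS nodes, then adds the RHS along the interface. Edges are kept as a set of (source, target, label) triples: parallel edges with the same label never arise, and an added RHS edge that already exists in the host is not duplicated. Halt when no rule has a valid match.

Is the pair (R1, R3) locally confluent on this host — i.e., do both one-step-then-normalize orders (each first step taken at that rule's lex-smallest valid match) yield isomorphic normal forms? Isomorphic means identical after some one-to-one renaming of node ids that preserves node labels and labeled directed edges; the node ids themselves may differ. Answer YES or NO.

branch R1-first: apply at {0↦7, 1↦5, 2↦8} → |E|=8, then 5 more step(s) → NF |V|=4 |E|=1 V={0:B, 1:B, 2:C, 3:B} E=1-p->2
branch R3-first: apply at {0↦0, 1↦2, 2↦6} → |E|=9, then 5 more step(s) → NF |V|=4 |E|=1 V={0:B, 1:B, 2:C, 3:B} E=1-p->2
graphs isomorphic (equal up to label-preserving node renaming)

Answer: YES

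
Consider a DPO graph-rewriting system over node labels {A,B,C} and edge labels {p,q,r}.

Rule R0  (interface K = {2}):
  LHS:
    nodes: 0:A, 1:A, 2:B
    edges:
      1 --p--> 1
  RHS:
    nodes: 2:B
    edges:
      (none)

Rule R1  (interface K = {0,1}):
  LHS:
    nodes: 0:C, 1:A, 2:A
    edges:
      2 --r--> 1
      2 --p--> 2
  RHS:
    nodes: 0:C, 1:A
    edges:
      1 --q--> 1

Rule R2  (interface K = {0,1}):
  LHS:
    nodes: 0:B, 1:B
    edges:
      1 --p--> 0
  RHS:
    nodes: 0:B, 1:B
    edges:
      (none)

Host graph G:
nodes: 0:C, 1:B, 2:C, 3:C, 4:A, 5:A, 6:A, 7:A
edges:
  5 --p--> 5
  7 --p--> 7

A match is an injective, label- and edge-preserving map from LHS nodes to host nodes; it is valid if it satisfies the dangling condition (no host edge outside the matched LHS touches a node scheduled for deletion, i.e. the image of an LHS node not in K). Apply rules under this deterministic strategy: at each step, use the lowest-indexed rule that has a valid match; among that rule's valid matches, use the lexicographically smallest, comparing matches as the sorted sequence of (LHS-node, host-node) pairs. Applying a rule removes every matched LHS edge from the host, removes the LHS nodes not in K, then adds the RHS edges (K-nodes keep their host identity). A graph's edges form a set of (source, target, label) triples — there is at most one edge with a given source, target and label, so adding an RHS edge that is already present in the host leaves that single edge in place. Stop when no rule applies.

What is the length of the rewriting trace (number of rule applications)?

Answer: 2

Rewrite trace:
start.  V:8 E:2  edges: 5-p->5 7-p->7
1. fire R0 via {0↦4, 1↦5, 2↦1}  →  V:6 E:1  edges: 7-p->7
2. fire R0 via {0↦6, 1↦7, 2↦1}  →  V:4 E:0  edges: ∅
normal form: no rule applies after step 2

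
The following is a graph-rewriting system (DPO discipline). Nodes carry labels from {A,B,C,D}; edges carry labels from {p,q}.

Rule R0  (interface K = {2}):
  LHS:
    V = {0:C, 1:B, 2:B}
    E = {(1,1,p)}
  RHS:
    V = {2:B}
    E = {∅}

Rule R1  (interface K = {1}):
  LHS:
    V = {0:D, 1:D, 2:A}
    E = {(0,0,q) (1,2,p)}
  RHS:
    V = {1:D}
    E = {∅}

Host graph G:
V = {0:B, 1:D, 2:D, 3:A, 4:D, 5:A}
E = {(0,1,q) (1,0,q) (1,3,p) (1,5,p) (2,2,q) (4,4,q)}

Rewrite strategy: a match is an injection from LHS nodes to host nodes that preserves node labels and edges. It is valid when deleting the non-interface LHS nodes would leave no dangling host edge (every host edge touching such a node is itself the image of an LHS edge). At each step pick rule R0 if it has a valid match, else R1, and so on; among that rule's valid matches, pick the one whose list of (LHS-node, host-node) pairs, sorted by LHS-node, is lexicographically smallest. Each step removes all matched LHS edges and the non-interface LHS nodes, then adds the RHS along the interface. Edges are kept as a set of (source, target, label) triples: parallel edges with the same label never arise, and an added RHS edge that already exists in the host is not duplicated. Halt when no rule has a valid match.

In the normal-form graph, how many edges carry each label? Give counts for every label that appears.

initial: |V|=6 |E|=6  E = 0-q->1 1-q->0 1-p->3 1-p->5 2-q->2 4-q->4
step 1: apply R1 at {0↦2, 1↦1, 2↦3}  → |V|=4 |E|=4  E = 0-q->1 1-q->0 1-p->5 4-q->4
step 2: apply R1 at {0↦4, 1↦1, 2↦5}  → |V|=2 |E|=2  E = 0-q->1 1-q->0
final graph: no rule applies after step 2
NF edges: [(0, 1, 'q'), (1, 0, 'q')]

Answer: q:2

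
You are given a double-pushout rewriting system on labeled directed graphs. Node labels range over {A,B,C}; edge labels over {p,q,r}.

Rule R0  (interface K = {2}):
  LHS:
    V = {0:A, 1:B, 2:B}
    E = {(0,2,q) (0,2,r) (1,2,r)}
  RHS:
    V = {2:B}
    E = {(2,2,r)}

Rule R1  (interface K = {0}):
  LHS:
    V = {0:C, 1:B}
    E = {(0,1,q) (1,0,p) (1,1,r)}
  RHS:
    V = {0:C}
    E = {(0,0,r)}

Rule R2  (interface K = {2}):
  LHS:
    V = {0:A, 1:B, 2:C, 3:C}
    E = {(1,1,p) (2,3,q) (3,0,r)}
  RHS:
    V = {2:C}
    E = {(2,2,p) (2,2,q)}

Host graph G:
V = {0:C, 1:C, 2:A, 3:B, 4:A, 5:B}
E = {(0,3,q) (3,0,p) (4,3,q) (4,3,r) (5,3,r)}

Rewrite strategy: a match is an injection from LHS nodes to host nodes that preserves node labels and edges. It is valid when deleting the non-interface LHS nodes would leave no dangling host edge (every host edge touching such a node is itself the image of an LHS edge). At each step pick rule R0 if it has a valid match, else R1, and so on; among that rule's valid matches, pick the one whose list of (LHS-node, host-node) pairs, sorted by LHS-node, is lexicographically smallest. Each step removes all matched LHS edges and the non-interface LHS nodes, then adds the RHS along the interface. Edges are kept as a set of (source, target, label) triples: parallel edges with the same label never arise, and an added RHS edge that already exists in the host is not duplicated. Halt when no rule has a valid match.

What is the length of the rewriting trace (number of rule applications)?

Answer: 2

Rewrite trace:
initial: |V|=6 |E|=5  E = 0-q->3 3-p->0 4-q->3 4-r->3 5-r->3
step 1: apply R0 at {0↦4, 1↦5, 2↦3}  → |V|=4 |E|=3  E = 0-q->3 3-p->0 3-r->3
step 2: apply R1 at {0↦0, 1↦3}  → |V|=3 |E|=1  E = 0-r->0
final graph: no rule applies after step 2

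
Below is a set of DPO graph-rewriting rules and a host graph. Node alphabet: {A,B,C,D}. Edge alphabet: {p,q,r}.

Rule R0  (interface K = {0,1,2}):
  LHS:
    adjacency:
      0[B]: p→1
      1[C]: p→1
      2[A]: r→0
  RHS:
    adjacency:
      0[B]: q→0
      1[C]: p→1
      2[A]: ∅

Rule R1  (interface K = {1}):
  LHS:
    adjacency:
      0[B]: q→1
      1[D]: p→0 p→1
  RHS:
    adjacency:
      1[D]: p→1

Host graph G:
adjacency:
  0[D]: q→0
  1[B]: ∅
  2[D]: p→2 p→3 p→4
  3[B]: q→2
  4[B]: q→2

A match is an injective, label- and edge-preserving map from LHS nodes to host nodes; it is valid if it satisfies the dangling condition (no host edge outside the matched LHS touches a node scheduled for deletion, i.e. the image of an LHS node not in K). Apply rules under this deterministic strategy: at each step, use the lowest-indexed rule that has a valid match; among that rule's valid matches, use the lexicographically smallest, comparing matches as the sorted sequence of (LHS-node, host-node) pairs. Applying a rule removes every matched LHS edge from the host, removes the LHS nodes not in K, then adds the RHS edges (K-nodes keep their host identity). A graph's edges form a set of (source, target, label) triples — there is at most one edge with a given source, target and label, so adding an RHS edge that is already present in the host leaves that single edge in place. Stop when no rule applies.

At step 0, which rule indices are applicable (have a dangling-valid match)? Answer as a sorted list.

Answer: [R1]

Rewrite trace:
R0: no valid match — LHS pattern not found
R1: 2 valid matches — {0↦3, 1↦2}, {0↦4, 1↦2}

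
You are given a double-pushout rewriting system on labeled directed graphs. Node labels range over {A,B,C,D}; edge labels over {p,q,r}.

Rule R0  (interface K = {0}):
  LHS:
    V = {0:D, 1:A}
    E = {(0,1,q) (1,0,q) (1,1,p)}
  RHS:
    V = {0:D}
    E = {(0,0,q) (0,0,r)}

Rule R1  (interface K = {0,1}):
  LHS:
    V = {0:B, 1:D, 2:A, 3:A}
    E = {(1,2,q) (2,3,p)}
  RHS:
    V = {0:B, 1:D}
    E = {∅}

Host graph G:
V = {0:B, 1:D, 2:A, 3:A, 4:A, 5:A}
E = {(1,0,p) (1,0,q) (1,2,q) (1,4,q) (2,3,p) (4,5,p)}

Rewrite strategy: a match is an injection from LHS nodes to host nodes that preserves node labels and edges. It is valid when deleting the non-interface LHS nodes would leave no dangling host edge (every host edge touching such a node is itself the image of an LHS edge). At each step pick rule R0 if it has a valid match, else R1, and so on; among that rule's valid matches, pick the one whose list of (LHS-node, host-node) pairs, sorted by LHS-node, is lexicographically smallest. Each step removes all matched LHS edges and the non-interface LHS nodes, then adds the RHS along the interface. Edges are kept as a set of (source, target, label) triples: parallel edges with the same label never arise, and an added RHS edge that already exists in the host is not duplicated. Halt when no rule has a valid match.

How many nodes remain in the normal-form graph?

[0] host  ⇒  6 nodes, 6 edges  {1-p->0 1-q->0 1-q->2 1-q->4 2-p->3 4-p->5}
[1] R1 @ {0↦0, 1↦1, 2↦2, 3↦3}  ⇒  4 nodes, 4 edges  {1-p->0 1-q->0 1-q->4 4-p->5}
[2] R1 @ {0↦0, 1↦1, 2↦4, 3↦5}  ⇒  2 nodes, 2 edges  {1-p->0 1-q->0}
final graph: no rule applies after step 2
NF nodes: {0:B, 1:D}

Answer: 2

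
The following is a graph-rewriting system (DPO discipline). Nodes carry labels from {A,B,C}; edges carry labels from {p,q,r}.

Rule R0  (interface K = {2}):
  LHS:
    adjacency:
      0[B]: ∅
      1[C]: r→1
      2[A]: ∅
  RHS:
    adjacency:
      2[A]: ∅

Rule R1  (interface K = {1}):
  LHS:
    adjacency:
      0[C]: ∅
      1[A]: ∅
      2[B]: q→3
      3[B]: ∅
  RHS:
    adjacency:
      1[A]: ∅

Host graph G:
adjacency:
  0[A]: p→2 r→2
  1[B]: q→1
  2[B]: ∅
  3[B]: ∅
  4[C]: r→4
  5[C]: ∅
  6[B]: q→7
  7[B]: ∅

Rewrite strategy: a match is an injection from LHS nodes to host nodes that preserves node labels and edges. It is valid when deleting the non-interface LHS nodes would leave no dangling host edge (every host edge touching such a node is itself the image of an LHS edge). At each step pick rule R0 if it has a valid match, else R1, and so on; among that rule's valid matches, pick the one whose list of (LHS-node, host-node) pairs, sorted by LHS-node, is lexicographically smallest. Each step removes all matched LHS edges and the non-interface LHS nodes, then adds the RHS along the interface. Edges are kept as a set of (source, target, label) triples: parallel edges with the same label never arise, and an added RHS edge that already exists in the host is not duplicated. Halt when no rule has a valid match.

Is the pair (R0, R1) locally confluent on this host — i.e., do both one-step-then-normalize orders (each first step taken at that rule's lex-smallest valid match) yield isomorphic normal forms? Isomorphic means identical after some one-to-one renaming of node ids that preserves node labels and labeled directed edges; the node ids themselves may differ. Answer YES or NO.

Answer: YES

Derivation:
branch R0-first: apply at {0↦3, 1↦4, 2↦0} → |E|=4, then 1 more step(s) → NF |V|=3 |E|=3 V={0:A, 1:B, 2:B} E=0-p->2 0-r->2 1-q->1
branch R1-first: apply at {0↦5, 1↦0, 2↦6, 3↦7} → |E|=4, then 1 more step(s) → NF |V|=3 |E|=3 V={0:A, 1:B, 2:B} E=0-p->2 0-r->2 1-q->1
graphs isomorphic (equal up to label-preserving node renaming)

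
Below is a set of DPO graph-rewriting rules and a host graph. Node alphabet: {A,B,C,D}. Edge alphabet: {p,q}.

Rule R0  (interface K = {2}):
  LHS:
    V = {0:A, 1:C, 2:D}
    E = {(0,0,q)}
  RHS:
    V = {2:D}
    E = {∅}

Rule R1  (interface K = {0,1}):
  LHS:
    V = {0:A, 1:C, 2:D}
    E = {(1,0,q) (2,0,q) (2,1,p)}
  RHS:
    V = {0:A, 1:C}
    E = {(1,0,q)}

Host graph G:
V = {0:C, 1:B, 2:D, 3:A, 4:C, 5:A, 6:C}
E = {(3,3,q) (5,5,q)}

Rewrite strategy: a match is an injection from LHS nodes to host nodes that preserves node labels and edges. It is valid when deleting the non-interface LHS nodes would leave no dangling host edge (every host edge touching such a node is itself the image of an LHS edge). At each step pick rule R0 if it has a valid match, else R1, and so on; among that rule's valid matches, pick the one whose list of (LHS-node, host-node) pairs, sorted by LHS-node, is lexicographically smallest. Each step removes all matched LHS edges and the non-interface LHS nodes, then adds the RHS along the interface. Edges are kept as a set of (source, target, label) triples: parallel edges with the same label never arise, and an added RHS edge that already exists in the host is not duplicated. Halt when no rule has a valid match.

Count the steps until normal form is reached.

Answer: 2

Rewrite trace:
start.  V:7 E:2  edges: 3-q->3 5-q->5
1. fire R0 via {0↦3, 1↦0, 2↦2}  →  V:5 E:1  edges: 5-q->5
2. fire R0 via {0↦5, 1↦4, 2↦2}  →  V:3 E:0  edges: ∅
final graph: no rule applies after step 2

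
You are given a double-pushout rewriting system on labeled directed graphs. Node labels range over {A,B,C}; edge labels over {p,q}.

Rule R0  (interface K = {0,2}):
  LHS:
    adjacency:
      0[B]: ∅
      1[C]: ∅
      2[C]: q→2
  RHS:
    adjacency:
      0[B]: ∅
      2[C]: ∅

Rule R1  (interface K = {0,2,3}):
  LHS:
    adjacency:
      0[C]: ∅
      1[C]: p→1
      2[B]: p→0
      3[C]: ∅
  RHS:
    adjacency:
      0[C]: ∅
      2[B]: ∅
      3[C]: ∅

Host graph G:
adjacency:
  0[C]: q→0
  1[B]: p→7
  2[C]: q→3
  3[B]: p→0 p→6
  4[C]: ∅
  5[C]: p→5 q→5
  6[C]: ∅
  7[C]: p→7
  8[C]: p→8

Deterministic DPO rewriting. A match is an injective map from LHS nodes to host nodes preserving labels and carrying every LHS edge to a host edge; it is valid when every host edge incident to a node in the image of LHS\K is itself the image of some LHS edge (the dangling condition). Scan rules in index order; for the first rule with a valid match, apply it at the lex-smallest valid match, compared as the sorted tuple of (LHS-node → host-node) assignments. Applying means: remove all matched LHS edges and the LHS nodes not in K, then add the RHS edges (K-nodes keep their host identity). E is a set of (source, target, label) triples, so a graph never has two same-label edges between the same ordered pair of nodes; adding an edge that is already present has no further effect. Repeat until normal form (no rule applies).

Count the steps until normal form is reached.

Answer: 4

Derivation:
start.  V:9 E:9  edges: 0-q->0 1-p->7 2-q->3 3-p->0 3-p->6 5-p->5 5-q->5 7-p->7 8-p->8
1. fire R0 via {0↦1, 1↦4, 2↦0}  →  V:8 E:8  edges: 1-p->7 2-q->3 3-p->0 3-p->6 5-p->5 5-q->5 7-p->7 8-p->8
2. fire R1 via {0↦0, 1↦8, 2↦3, 3↦2}  →  V:7 E:6  edges: 1-p->7 2-q->3 3-p->6 5-p->5 5-q->5 7-p->7
3. fire R0 via {0↦1, 1↦0, 2↦5}  →  V:6 E:5  edges: 1-p->7 2-q->3 3-p->6 5-p->5 7-p->7
4. fire R1 via {0↦6, 1↦5, 2↦3, 3↦2}  →  V:5 E:3  edges: 1-p->7 2-q->3 7-p->7
halt: no rule applies after step 4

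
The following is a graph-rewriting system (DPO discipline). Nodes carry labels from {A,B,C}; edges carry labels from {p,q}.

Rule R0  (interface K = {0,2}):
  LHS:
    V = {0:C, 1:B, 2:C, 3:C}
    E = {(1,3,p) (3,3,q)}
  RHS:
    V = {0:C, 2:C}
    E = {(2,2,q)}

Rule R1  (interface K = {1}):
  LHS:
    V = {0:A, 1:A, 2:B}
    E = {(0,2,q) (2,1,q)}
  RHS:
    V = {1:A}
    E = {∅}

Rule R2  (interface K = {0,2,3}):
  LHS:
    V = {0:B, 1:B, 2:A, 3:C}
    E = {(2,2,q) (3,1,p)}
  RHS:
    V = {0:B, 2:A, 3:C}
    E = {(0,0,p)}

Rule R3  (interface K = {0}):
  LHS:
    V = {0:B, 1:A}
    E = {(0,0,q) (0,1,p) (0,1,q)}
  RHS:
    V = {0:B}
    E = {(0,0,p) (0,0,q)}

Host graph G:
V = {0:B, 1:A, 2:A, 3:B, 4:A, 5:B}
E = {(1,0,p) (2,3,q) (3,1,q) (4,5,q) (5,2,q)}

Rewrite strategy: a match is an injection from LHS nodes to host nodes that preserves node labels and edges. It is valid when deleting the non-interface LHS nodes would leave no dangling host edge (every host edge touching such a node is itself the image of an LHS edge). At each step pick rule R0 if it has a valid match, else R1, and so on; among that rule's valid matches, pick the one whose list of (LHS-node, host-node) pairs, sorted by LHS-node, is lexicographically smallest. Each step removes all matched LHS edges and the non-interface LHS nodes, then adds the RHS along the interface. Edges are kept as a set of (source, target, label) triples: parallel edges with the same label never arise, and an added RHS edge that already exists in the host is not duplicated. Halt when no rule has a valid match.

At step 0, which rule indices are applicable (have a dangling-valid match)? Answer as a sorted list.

R0: no valid match — LHS pattern not found
R1: 1 valid match — {0↦4, 1↦2, 2↦5}
R2: no valid match — LHS pattern not found
R3: no valid match — LHS pattern not found

Answer: [R1]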